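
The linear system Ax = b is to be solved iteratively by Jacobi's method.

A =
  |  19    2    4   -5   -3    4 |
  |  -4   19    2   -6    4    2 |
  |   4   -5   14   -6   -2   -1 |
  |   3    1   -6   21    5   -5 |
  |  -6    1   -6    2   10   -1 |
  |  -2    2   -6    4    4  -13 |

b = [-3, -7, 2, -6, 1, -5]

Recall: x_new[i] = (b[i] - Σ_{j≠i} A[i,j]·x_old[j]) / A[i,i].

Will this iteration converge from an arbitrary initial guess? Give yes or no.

yes

A = D + L + U where D = diag(19, 19, 14, 21, 10, -13).
Jacobi: T = -D⁻¹(L+U), T[2,4] = -(-2)/(14) = +0.1429; T[2,2] = 0.
  T[0,:] = [+0.0000, -0.1053, -0.2105, +0.2632, +0.1579, -0.2105]
  T[1,:] = [+0.2105, +0.0000, -0.1053, +0.3158, -0.2105, -0.1053]
  T[2,:] = [-0.2857, +0.3571, +0.0000, +0.4286, +0.1429, +0.0714]
  T[3,:] = [-0.1429, -0.0476, +0.2857, +0.0000, -0.2381, +0.2381]
  T[4,:] = [+0.6000, -0.1000, +0.6000, -0.2000, +0.0000, +0.1000]
  T[5,:] = [-0.1538, +0.1538, -0.4615, +0.3077, +0.3077, +0.0000]
eigenvalue magnitudes: 0.9284, 0.4468, 0.4468, 0.3571, 0.3571, 0.2093.
ρ = 0.9284; 0.9284 < 1, so it converges for any x₀.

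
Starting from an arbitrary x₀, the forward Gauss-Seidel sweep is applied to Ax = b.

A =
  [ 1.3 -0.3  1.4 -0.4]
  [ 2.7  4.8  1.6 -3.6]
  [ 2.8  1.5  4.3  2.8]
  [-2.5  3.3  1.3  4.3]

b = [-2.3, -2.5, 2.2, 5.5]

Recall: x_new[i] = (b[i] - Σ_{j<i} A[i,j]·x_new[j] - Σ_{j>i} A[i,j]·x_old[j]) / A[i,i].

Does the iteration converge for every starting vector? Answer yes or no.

A = D + L + U where D = diag(1.3, 4.8, 4.3, 4.3).
GS T = -(D+L)⁻¹U: row 0 first, T[0,2] = -(1.4)/(1.3) = -1.0769; later rows by forward substitution.
  T[0,:] = [+0.0000, +0.2308, -1.0769, +0.3077]
  T[1,:] = [+0.0000, -0.1298, +0.2724, +0.5769]
  T[2,:] = [+0.0000, -0.1050, +0.6062, -1.0528]
  T[3,:] = [+0.0000, +0.2655, -1.0185, +0.0544]
moduli |λ_i(T)| = 1.4232, 0.8688, 0.0236, 0.0000.
spectral radius ρ = 1.4232; 1.4232 > 1, so it fails to converge.

no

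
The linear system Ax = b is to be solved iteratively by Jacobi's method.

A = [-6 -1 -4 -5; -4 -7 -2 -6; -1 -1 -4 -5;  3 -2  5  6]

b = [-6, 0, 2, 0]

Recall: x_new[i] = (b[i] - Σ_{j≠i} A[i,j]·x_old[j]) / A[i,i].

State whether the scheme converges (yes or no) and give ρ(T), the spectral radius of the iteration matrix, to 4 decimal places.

no, ρ = 1.4029

A = D + L + U where D = diag(-6, -7, -4, 6).
T_J = -D⁻¹(L+U): T[2,3] = -(-5)/(-4) = -1.2500; T[2,2] = 0.
  T[0,:] = [+0.0000  -0.1667  -0.6667  -0.8333]
  T[1,:] = [-0.5714  +0.0000  -0.2857  -0.8571]
  T[2,:] = [-0.2500  -0.2500  +0.0000  -1.2500]
  T[3,:] = [-0.5000  +0.3333  -0.8333  +0.0000]
|λ(T)| sorted: 1.4029, 0.7272, 0.7164, 0.0407.
ρ = 1.4029; 1.4029 > 1, so it fails to converge.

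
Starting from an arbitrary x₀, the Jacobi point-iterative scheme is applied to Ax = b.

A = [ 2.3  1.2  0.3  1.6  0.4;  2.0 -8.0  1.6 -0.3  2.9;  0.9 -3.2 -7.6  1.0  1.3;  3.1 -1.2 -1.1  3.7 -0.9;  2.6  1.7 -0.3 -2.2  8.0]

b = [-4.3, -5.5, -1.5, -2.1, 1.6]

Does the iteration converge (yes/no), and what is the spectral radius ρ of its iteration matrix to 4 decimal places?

yes, ρ = 0.9279

Diagonal D = diag(2.3, -8, -7.6, 3.7, 8); L, U strict lower/upper.
T_J = -D⁻¹(L+U): T[2,0] = -(0.9)/(-7.6) = +0.1184; T[2,2] = 0.
  T[0,:] = [+0.0000  -0.5217  -0.1304  -0.6957  -0.1739]
  T[1,:] = [+0.2500  +0.0000  +0.2000  -0.0375  +0.3625]
  T[2,:] = [+0.1184  -0.4211  +0.0000  +0.1316  +0.1711]
  T[3,:] = [-0.8378  +0.3243  +0.2973  +0.0000  +0.2432]
  T[4,:] = [-0.3250  -0.2125  +0.0375  +0.2750  +0.0000]
|λ(T)| sorted: 0.9279, 0.7794, 0.5551, 0.5551, 0.0438.
ρ = 0.9279; 0.9279 < 1 ⇒ converges.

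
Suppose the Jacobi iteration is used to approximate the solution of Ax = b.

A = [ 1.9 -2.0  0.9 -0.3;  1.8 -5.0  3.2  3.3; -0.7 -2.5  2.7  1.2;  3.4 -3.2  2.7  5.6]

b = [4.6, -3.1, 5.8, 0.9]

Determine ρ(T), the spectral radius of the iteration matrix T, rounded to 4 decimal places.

Write A = D+L+U with D = diag(1.9, -5, 2.7, 5.6).
Jacobi: T = -D⁻¹(L+U), T[0,3] = -(-0.3)/(1.9) = +0.1579; T[0,0] = 0.
  T[0,:] = [+0.0000 +1.0526 -0.4737 +0.1579]
  T[1,:] = [+0.3600 +0.0000 +0.6400 +0.6600]
  T[2,:] = [+0.2593 +0.9259 +0.0000 -0.4444]
  T[3,:] = [-0.6071 +0.5714 -0.4821 +0.0000]
|λ(T)| sorted: 1.4697, 0.7935, 0.5283, 0.5283.
spectral radius ρ = 1.4697; 1.4697 > 1, so it fails to converge.

1.4697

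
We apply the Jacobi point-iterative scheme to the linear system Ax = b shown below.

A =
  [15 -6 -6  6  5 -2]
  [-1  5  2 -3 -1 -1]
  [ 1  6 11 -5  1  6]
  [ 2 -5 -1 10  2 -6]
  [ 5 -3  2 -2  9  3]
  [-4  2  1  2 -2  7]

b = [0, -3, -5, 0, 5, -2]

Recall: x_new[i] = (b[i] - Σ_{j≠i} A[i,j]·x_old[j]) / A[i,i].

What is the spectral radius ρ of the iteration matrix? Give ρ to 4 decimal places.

1.2148

Let D = diag(15, 5, 11, 10, 9, 7); L, U the strict triangles.
Jacobi: T = -D⁻¹(L+U), T[0,3] = -(6)/(15) = -0.4000; T[0,0] = 0.
  T[0,:] = [+0.0000 +0.4000 +0.4000 -0.4000 -0.3333 +0.1333]
  T[1,:] = [+0.2000 +0.0000 -0.4000 +0.6000 +0.2000 +0.2000]
  T[2,:] = [-0.0909 -0.5455 +0.0000 +0.4545 -0.0909 -0.5455]
  T[3,:] = [-0.2000 +0.5000 +0.1000 +0.0000 -0.2000 +0.6000]
  T[4,:] = [-0.5556 +0.3333 -0.2222 +0.2222 +0.0000 -0.3333]
  T[5,:] = [+0.5714 -0.2857 -0.1429 -0.2857 +0.2857 +0.0000]
|roots of det(T-λI)|: 1.2148, 0.5159, 0.5159, 0.4838, 0.4838, 0.0583.
ρ = 1.2148; 1.2148 > 1: divergent.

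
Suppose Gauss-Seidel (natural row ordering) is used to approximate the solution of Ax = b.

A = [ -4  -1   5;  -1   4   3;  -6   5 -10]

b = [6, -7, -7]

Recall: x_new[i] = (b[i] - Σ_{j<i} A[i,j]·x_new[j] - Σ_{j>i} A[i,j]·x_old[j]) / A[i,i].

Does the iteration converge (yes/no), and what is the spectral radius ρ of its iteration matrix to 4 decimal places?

Write A = D+L+U with D = diag(-4, 4, -10).
Gauss-Seidel: T = -(D+L)⁻¹U, row 0 first, T[0,1] = -(-1)/(-4) = -0.2500; later rows by forward substitution.
  T[0,:] = [+0.0000 -0.2500 +1.2500]
  T[1,:] = [+0.0000 -0.0625 -0.4375]
  T[2,:] = [+0.0000 +0.1188 -0.9688]
|eigenvalues of T|: 0.9072, 0.1240, 0.0000.
ρ = 0.9072; 0.9072 < 1 ⇒ converges.

yes, ρ = 0.9072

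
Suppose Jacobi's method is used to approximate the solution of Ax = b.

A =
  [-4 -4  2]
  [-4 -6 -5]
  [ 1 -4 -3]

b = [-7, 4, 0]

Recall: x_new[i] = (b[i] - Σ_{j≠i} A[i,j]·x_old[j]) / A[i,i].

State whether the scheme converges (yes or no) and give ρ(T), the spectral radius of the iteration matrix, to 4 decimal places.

no, ρ = 1.5523

Split A = D + L + U, D = diag(-4, -6, -3).
Jacobi T = -D⁻¹(L+U): T[1,0] = -(-4)/(-6) = -0.6667; T[1,1] = 0.
  T[0,:] = [+0.0000  -1.0000  +0.5000]
  T[1,:] = [-0.6667  +0.0000  -0.8333]
  T[2,:] = [+0.3333  -1.3333  +0.0000]
moduli |λ_i(T)| = 1.5523, 1.1465, 0.4058.
ρ(T) = max|λ| = 1.5523; 1.5523 > 1 ⇒ diverges.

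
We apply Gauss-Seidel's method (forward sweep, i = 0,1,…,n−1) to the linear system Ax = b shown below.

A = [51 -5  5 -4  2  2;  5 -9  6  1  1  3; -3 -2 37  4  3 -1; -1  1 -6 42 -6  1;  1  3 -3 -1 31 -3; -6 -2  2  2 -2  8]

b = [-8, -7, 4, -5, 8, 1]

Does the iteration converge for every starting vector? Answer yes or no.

A = D + L + U where D = diag(51, -9, 37, 42, 31, 8).
T_GS = -(D+L)⁻¹U: row 0 first, T[0,2] = -(5)/(51) = -0.0980; later rows by forward substitution.
  T[0,:] = [+0.0000  +0.0980  -0.0980  +0.0784  -0.0392  -0.0392]
  T[1,:] = [+0.0000  +0.0545  +0.6122  +0.1547  +0.0893  +0.3115]
  T[2,:] = [+0.0000  +0.0109  +0.0251  -0.0934  -0.0794  +0.0407]
  T[3,:] = [+0.0000  +0.0026  -0.0133  -0.0152  +0.1284  -0.0263]
  T[4,:] = [+0.0000  -0.0073  -0.0541  -0.0270  -0.0109  +0.0710]
  T[5,:] = [+0.0000  +0.0820  +0.0630  +0.1179  -0.0221  +0.0626]
eigenvalue magnitudes: 0.2589, 0.1456, 0.1456, 0.1157, 0.1154, 0.0000.
spectral radius ρ = 0.2589; 0.2589 < 1: convergent.

yes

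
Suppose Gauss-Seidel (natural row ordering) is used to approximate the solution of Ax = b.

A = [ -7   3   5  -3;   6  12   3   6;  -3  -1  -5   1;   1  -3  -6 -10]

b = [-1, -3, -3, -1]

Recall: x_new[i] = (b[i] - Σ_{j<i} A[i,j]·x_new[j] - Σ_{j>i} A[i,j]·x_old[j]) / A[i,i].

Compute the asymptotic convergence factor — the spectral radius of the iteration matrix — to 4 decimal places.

A = D + L + U where D = diag(-7, 12, -5, -10).
T_GS = -(D+L)⁻¹U: row 0 first, T[0,1] = -(3)/(-7) = +0.4286; later rows by forward substitution.
  T[0,:] = [+0.0000 +0.4286 +0.7143 -0.4286]
  T[1,:] = [+0.0000 -0.2143 -0.6071 -0.2857]
  T[2,:] = [+0.0000 -0.2143 -0.3071 +0.5143]
  T[3,:] = [+0.0000 +0.2357 +0.4379 -0.2657]
moduli |λ_i(T)| = 0.8844, 0.0492, 0.0492, 0.0000.
spectral radius ρ = 0.8844; 0.8844 < 1 ⇒ converges.

0.8844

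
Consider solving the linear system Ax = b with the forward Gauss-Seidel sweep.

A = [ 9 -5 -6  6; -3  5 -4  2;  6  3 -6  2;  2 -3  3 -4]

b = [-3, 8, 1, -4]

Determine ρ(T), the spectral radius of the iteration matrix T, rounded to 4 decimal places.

Split A = D + L + U, D = diag(9, 5, -6, -4).
T_GS = -(D+L)⁻¹U: row 0 first, T[0,2] = -(-6)/(9) = +0.6667; later rows by forward substitution.
  T[0,:] = [+0.0000  +0.5556  +0.6667  -0.6667]
  T[1,:] = [+0.0000  +0.3333  +1.2000  -0.8000]
  T[2,:] = [+0.0000  +0.7222  +1.2667  -0.7333]
  T[3,:] = [+0.0000  +0.5694  +0.3833  -0.2833]
|roots of det(T-λI)|: 1.4616, 0.2251, 0.2251, 0.0000.
ρ(T) = max|λ| = 1.4616; 1.4616 > 1: divergent.

1.4616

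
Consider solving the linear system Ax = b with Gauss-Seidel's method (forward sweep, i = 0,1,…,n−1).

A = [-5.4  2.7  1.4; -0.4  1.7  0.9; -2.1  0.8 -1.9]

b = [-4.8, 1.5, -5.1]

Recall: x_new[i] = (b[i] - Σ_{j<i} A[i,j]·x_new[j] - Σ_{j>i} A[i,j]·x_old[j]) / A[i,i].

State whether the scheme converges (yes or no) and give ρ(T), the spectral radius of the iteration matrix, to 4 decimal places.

yes, ρ = 0.7541

A = D + L + U where D = diag(-5.4, 1.7, -1.9).
T_GS = -(D+L)⁻¹U: row 0 first, T[0,1] = -(2.7)/(-5.4) = +0.5000; later rows by forward substitution.
  T[0,:] = [+0.0000 +0.5000 +0.2593]
  T[1,:] = [+0.0000 +0.1176 -0.4684]
  T[2,:] = [+0.0000 -0.5031 -0.4838]
moduli |λ_i(T)| = 0.7541, 0.3880, 0.0000.
ρ = 0.7541; 0.7541 < 1 ⇒ converges.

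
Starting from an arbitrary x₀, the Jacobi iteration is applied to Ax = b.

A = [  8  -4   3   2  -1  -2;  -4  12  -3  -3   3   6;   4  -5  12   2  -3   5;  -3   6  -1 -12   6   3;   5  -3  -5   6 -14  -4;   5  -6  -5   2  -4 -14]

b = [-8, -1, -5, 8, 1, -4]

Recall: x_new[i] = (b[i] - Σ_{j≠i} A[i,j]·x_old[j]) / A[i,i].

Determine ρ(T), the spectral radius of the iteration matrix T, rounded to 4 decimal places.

1.2955

Split A = D + L + U, D = diag(8, 12, 12, -12, -14, -14).
T_J = -D⁻¹(L+U): T[3,2] = -(-1)/(-12) = -0.0833; T[3,3] = 0.
  T[0,:] = [+0.0000, +0.5000, -0.3750, -0.2500, +0.1250, +0.2500]
  T[1,:] = [+0.3333, +0.0000, +0.2500, +0.2500, -0.2500, -0.5000]
  T[2,:] = [-0.3333, +0.4167, +0.0000, -0.1667, +0.2500, -0.4167]
  T[3,:] = [-0.2500, +0.5000, -0.0833, +0.0000, +0.5000, +0.2500]
  T[4,:] = [+0.3571, -0.2143, -0.3571, +0.4286, +0.0000, -0.2857]
  T[5,:] = [+0.3571, -0.4286, -0.3571, +0.1429, -0.2857, +0.0000]
|λ(T)| sorted: 1.2955, 0.7651, 0.4699, 0.4699, 0.3755, 0.0019.
ρ(T) = max|λ| = 1.2955; 1.2955 > 1: divergent.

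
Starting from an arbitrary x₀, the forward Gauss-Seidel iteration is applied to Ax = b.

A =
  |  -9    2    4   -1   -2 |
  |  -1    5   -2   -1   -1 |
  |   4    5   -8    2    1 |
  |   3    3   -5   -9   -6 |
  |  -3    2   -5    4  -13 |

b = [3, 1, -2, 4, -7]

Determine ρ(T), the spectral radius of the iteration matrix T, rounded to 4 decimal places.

Diagonal D = diag(-9, 5, -8, -9, -13); L, U strict lower/upper.
Gauss-Seidel: T = -(D+L)⁻¹U, row 0 first, T[0,4] = -(-2)/(-9) = -0.2222; later rows by forward substitution.
  T[0,:] = [+0.0000  +0.2222  +0.4444  -0.1111  -0.2222]
  T[1,:] = [+0.0000  +0.0444  +0.4889  +0.1778  +0.1556]
  T[2,:] = [+0.0000  +0.1389  +0.5278  +0.3056  +0.1111]
  T[3,:] = [+0.0000  +0.0117  +0.0179  -0.1475  -0.7506]
  T[4,:] = [+0.0000  -0.0943  -0.2248  -0.1099  -0.1985]
|eigenvalues of T|: 0.7014, 0.2948, 0.1286, 0.1286, 0.0000.
ρ(T) = max|λ| = 0.7014; 0.7014 < 1, so it converges for any x₀.

0.7014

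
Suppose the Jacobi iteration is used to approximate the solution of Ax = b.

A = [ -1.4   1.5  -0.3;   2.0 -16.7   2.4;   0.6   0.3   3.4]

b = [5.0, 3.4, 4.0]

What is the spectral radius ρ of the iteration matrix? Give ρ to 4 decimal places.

Let D = diag(-1.4, -16.7, 3.4); L, U the strict triangles.
Jacobi: T = -D⁻¹(L+U), T[2,0] = -(0.6)/(3.4) = -0.1765; T[2,2] = 0.
  T[0,:] = [+0.0000, +1.0714, -0.2143]
  T[1,:] = [+0.1198, +0.0000, +0.1437]
  T[2,:] = [-0.1765, -0.0882, +0.0000]
|eigenvalues of T|: 0.4561, 0.2337, 0.2337.
ρ = 0.4561; 0.4561 < 1, so it converges for any x₀.

0.4561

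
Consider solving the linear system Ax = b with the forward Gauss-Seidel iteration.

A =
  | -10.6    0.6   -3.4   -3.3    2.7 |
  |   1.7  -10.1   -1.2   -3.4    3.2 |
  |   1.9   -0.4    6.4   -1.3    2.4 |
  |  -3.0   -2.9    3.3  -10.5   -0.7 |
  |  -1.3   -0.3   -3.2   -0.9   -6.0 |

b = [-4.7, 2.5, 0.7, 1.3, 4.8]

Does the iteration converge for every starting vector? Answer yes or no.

yes

A = D + L + U where D = diag(-10.6, -10.1, 6.4, -10.5, -6).
T_GS = -(D+L)⁻¹U: row 0 first, T[0,4] = -(2.7)/(-10.6) = +0.2547; later rows by forward substitution.
  T[0,:] = [+0.0000  +0.0566  -0.3208  -0.3113  +0.2547]
  T[1,:] = [+0.0000  +0.0095  -0.1728  -0.3890  +0.3597]
  T[2,:] = [+0.0000  -0.0162  +0.0844  +0.2712  -0.4281]
  T[3,:] = [+0.0000  -0.0239  +0.1659  +0.2816  -0.3733]
  T[4,:] = [+0.0000  -0.0005  +0.0082  -0.1000  +0.2112]
|λ(T)| sorted: 0.5536, 0.0738, 0.0220, 0.0220, 0.0000.
ρ(T) = max|λ| = 0.5536; 0.5536 < 1, so it converges for any x₀.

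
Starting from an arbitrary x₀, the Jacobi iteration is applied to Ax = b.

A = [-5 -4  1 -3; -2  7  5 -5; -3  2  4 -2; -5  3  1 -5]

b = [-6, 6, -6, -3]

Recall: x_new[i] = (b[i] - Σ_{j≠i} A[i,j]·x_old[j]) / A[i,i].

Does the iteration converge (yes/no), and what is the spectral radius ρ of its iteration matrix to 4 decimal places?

no, ρ = 1.2285

Write A = D+L+U with D = diag(-5, 7, 4, -5).
T_J = -D⁻¹(L+U): T[3,2] = -(1)/(-5) = +0.2000; T[3,3] = 0.
  T[0,:] = [+0.0000, -0.8000, +0.2000, -0.6000]
  T[1,:] = [+0.2857, +0.0000, -0.7143, +0.7143]
  T[2,:] = [+0.7500, -0.5000, +0.0000, +0.5000]
  T[3,:] = [-1.0000, +0.6000, +0.2000, +0.0000]
|λ(T)| sorted: 1.2285, 0.8417, 0.8417, 0.3775.
ρ = 1.2285; 1.2285 > 1 ⇒ diverges.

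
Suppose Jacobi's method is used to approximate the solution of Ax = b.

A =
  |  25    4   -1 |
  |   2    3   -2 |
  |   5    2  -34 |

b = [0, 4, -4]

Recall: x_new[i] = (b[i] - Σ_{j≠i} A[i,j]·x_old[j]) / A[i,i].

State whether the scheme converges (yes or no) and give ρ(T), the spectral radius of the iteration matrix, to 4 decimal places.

yes, ρ = 0.4373

Diagonal D = diag(25, 3, -34); L, U strict lower/upper.
T_J = -D⁻¹(L+U): T[0,1] = -(4)/(25) = -0.1600; T[0,0] = 0.
  T[0,:] = [+0.0000, -0.1600, +0.0400]
  T[1,:] = [-0.6667, +0.0000, +0.6667]
  T[2,:] = [+0.1471, +0.0588, +0.0000]
moduli |λ_i(T)| = 0.4373, 0.3100, 0.1273.
ρ = 0.4373; 0.4373 < 1 ⇒ converges.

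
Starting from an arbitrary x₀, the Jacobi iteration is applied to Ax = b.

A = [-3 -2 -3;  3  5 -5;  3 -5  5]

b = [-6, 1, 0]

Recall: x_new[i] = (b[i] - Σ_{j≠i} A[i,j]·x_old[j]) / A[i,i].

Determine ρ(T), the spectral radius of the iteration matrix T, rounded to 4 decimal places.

1.6180

Diagonal D = diag(-3, 5, 5); L, U strict lower/upper.
Jacobi T = -D⁻¹(L+U): T[2,1] = -(-5)/(5) = +1.0000; T[2,2] = 0.
  T[0,:] = [+0.0000, -0.6667, -1.0000]
  T[1,:] = [-0.6000, +0.0000, +1.0000]
  T[2,:] = [-0.6000, +1.0000, +0.0000]
|eigenvalues of T|: 1.6180, 1.0000, 0.6180.
ρ(T) = max|λ| = 1.6180; 1.6180 > 1, so it fails to converge.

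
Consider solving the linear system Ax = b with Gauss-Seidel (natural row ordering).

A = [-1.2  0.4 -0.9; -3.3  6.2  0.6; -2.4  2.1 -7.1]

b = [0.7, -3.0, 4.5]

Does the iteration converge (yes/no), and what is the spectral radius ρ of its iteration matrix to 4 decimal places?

yes, ρ = 0.3185

Write A = D+L+U with D = diag(-1.2, 6.2, -7.1).
GS T = -(D+L)⁻¹U: row 0 first, T[0,2] = -(-0.9)/(-1.2) = -0.7500; later rows by forward substitution.
  T[0,:] = [+0.0000  +0.3333  -0.7500]
  T[1,:] = [+0.0000  +0.1774  -0.4960]
  T[2,:] = [+0.0000  -0.0602  +0.1068]
|eigenvalues of T|: 0.3185, 0.0342, 0.0000.
ρ = 0.3185; 0.3185 < 1: convergent.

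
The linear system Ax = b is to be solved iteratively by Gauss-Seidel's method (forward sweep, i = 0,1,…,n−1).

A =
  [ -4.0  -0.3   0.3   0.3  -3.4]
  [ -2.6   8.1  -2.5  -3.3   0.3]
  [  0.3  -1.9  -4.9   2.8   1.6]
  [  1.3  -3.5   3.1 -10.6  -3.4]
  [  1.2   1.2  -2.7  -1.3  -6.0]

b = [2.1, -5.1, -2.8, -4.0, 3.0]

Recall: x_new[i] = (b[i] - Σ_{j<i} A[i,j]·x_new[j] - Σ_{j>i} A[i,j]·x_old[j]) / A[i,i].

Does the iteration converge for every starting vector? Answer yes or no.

Split A = D + L + U, D = diag(-4, 8.1, -4.9, -10.6, -6).
Gauss-Seidel: T = -(D+L)⁻¹U, row 0 first, T[0,1] = -(-0.3)/(-4) = -0.0750; later rows by forward substitution.
  T[0,:] = [+0.0000  -0.0750  +0.0750  +0.0750  -0.8500]
  T[1,:] = [+0.0000  -0.0241  +0.3327  +0.4315  -0.3099]
  T[2,:] = [+0.0000  +0.0047  -0.1244  +0.4087  +0.3946]
  T[3,:] = [+0.0000  +0.0001  -0.1370  -0.0137  -0.2073]
  T[4,:] = [+0.0000  -0.0220  +0.1672  -0.0796  -0.3647]
|eigenvalues of T|: 0.5681, 0.2287, 0.2287, 0.0286, 0.0000.
ρ(T) = max|λ| = 0.5681; 0.5681 < 1 ⇒ converges.

yes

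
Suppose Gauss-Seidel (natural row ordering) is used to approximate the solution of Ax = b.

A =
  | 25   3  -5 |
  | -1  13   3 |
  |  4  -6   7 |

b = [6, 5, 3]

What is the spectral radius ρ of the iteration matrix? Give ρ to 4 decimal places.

Write A = D+L+U with D = diag(25, 13, 7).
Gauss-Seidel: T = -(D+L)⁻¹U, row 0 first, T[0,1] = -(3)/(25) = -0.1200; later rows by forward substitution.
  T[0,:] = [+0.0000, -0.1200, +0.2000]
  T[1,:] = [+0.0000, -0.0092, -0.2154]
  T[2,:] = [+0.0000, +0.0607, -0.2989]
|roots of det(T-λI)|: 0.2430, 0.0651, 0.0000.
ρ(T) = max|λ| = 0.2430; 0.2430 < 1 ⇒ converges.

0.2430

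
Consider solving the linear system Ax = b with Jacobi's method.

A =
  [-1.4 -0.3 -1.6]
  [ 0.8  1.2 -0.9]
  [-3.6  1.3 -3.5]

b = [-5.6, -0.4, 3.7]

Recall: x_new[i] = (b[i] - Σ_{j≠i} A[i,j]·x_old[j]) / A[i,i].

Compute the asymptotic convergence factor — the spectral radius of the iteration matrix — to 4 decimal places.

Diagonal D = diag(-1.4, 1.2, -3.5); L, U strict lower/upper.
Jacobi T = -D⁻¹(L+U): T[2,1] = -(1.3)/(-3.5) = +0.3714; T[2,2] = 0.
  T[0,:] = [+0.0000 -0.2143 -1.1429]
  T[1,:] = [-0.6667 +0.0000 +0.7500]
  T[2,:] = [-1.0286 +0.3714 +0.0000]
|λ(T)| sorted: 1.3858, 1.0886, 0.2972.
spectral radius ρ = 1.3858; 1.3858 > 1, so it fails to converge.

1.3858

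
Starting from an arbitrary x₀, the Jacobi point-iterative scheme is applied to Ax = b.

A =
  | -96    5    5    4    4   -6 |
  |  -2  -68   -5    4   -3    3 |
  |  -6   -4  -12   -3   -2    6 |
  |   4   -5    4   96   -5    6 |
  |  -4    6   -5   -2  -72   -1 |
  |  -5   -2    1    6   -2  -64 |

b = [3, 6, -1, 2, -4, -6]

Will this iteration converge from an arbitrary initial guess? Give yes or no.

Diagonal D = diag(-96, -68, -12, 96, -72, -64); L, U strict lower/upper.
Jacobi T = -D⁻¹(L+U): T[4,1] = -(6)/(-72) = +0.0833; T[4,4] = 0.
  T[0,:] = [+0.0000 +0.0521 +0.0521 +0.0417 +0.0417 -0.0625]
  T[1,:] = [-0.0294 +0.0000 -0.0735 +0.0588 -0.0441 +0.0441]
  T[2,:] = [-0.5000 -0.3333 +0.0000 -0.2500 -0.1667 +0.5000]
  T[3,:] = [-0.0417 +0.0521 -0.0417 +0.0000 +0.0521 -0.0625]
  T[4,:] = [-0.0556 +0.0833 -0.0694 -0.0278 +0.0000 -0.0139]
  T[5,:] = [-0.0781 -0.0312 +0.0156 +0.0938 -0.0312 +0.0000]
|eigenvalues of T|: 0.2434, 0.1634, 0.1634, 0.0794, 0.0794, 0.0434.
spectral radius ρ = 0.2434; 0.2434 < 1: convergent.

yes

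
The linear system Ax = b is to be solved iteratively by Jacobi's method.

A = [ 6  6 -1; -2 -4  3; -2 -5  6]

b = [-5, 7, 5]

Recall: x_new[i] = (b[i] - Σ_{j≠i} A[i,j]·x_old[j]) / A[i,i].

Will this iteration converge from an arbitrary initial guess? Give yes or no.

A = D + L + U where D = diag(6, -4, 6).
Jacobi: T = -D⁻¹(L+U), T[1,2] = -(3)/(-4) = +0.7500; T[1,1] = 0.
  T[0,:] = [+0.0000 -1.0000 +0.1667]
  T[1,:] = [-0.5000 +0.0000 +0.7500]
  T[2,:] = [+0.3333 +0.8333 +0.0000]
|roots of det(T-λI)|: 1.2026, 0.9110, 0.2916.
ρ(T) = max|λ| = 1.2026; 1.2026 > 1, so it fails to converge.

no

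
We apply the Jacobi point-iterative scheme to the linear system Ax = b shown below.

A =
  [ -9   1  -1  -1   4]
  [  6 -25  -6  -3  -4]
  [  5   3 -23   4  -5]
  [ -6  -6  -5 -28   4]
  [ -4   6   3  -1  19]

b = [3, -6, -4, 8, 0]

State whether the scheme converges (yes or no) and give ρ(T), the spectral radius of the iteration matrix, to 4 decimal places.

Let D = diag(-9, -25, -23, -28, 19); L, U the strict triangles.
Jacobi T = -D⁻¹(L+U): T[2,1] = -(3)/(-23) = +0.1304; T[2,2] = 0.
  T[0,:] = [+0.0000, +0.1111, -0.1111, -0.1111, +0.4444]
  T[1,:] = [+0.2400, +0.0000, -0.2400, -0.1200, -0.1600]
  T[2,:] = [+0.2174, +0.1304, +0.0000, +0.1739, -0.2174]
  T[3,:] = [-0.2143, -0.2143, -0.1786, +0.0000, +0.1429]
  T[4,:] = [+0.2105, -0.3158, -0.1579, +0.0526, +0.0000]
eigenvalue magnitudes: 0.5568, 0.3352, 0.3352, 0.2462, 0.2462.
ρ = 0.5568; 0.5568 < 1 ⇒ converges.

yes, ρ = 0.5568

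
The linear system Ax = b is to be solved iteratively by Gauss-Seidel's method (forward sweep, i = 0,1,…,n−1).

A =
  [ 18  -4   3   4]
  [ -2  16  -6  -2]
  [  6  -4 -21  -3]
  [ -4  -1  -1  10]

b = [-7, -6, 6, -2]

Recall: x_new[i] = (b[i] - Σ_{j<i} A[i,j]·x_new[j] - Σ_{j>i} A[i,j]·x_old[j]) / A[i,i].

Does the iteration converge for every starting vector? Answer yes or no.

yes

Write A = D+L+U with D = diag(18, 16, -21, 10).
GS T = -(D+L)⁻¹U: row 0 first, T[0,1] = -(-4)/(18) = +0.2222; later rows by forward substitution.
  T[0,:] = [+0.0000, +0.2222, -0.1667, -0.2222]
  T[1,:] = [+0.0000, +0.0278, +0.3542, +0.0972]
  T[2,:] = [+0.0000, +0.0582, -0.1151, -0.2249]
  T[3,:] = [+0.0000, +0.0975, -0.0428, -0.1017]
moduli |λ_i(T)| = 0.3337, 0.1195, 0.1195, 0.0000.
spectral radius ρ = 0.3337; 0.3337 < 1: convergent.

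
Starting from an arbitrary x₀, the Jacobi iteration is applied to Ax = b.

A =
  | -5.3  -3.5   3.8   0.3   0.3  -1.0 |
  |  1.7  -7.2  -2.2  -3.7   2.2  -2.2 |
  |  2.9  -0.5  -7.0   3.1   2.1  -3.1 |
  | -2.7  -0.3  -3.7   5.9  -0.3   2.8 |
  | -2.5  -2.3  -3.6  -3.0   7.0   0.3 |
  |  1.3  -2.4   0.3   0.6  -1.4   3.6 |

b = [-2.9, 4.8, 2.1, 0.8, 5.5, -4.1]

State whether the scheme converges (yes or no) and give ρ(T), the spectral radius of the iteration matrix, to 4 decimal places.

Let D = diag(-5.3, -7.2, -7, 5.9, 7, 3.6); L, U the strict triangles.
Jacobi: T = -D⁻¹(L+U), T[2,0] = -(2.9)/(-7) = +0.4143; T[2,2] = 0.
  T[0,:] = [+0.0000 -0.6604 +0.7170 +0.0566 +0.0566 -0.1887]
  T[1,:] = [+0.2361 +0.0000 -0.3056 -0.5139 +0.3056 -0.3056]
  T[2,:] = [+0.4143 -0.0714 +0.0000 +0.4429 +0.3000 -0.4429]
  T[3,:] = [+0.4576 +0.0508 +0.6271 +0.0000 +0.0508 -0.4746]
  T[4,:] = [+0.3571 +0.3286 +0.5143 +0.4286 +0.0000 -0.0429]
  T[5,:] = [-0.3611 +0.6667 -0.0833 -0.1667 +0.3889 +0.0000]
|roots of det(T-λI)|: 1.1973, 0.6470, 0.6470, 0.6041, 0.6041, 0.2878.
spectral radius ρ = 1.1973; 1.1973 > 1, so it fails to converge.

no, ρ = 1.1973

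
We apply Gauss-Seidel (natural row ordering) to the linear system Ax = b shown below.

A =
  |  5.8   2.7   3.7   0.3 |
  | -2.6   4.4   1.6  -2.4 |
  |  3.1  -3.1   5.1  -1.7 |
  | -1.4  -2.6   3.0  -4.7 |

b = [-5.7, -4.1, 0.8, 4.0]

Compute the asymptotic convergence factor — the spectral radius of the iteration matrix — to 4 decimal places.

A = D + L + U where D = diag(5.8, 4.4, 5.1, -4.7).
GS T = -(D+L)⁻¹U: row 0 first, T[0,1] = -(2.7)/(5.8) = -0.4655; later rows by forward substitution.
  T[0,:] = [+0.0000 -0.4655 -0.6379 -0.0517]
  T[1,:] = [+0.0000 -0.2751 -0.7406 +0.5149]
  T[2,:] = [+0.0000 +0.1158 -0.0624 +0.6777]
  T[3,:] = [+0.0000 +0.3647 +0.5599 +0.1632]
|eigenvalues of T|: 0.8270, 0.6199, 0.0328, 0.0000.
ρ(T) = max|λ| = 0.8270; 0.8270 < 1, so it converges for any x₀.

0.8270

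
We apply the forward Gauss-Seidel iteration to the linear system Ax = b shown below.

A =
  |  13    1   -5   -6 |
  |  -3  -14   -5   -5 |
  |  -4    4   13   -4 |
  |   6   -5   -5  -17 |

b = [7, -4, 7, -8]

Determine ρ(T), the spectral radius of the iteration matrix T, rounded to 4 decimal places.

0.5738

Let D = diag(13, -14, 13, -17); L, U the strict triangles.
T_GS = -(D+L)⁻¹U: row 0 first, T[0,2] = -(-5)/(13) = +0.3846; later rows by forward substitution.
  T[0,:] = [+0.0000  -0.0769  +0.3846  +0.4615]
  T[1,:] = [+0.0000  +0.0165  -0.4396  -0.4560]
  T[2,:] = [+0.0000  -0.0287  +0.2536  +0.5900]
  T[3,:] = [+0.0000  -0.0235  +0.1904  +0.1235]
|roots of det(T-λI)|: 0.5738, 0.1441, 0.0361, 0.0000.
spectral radius ρ = 0.5738; 0.5738 < 1: convergent.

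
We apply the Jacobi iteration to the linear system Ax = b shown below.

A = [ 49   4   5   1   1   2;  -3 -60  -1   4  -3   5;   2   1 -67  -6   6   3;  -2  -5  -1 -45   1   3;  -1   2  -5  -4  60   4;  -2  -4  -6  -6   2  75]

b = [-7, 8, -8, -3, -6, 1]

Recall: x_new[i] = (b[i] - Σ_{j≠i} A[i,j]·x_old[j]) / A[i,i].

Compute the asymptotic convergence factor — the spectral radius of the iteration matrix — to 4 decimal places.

0.1873

A = D + L + U where D = diag(49, -60, -67, -45, 60, 75).
T_J = -D⁻¹(L+U): T[1,2] = -(-1)/(-60) = -0.0167; T[1,1] = 0.
  T[0,:] = [+0.0000  -0.0816  -0.1020  -0.0204  -0.0204  -0.0408]
  T[1,:] = [-0.0500  +0.0000  -0.0167  +0.0667  -0.0500  +0.0833]
  T[2,:] = [+0.0299  +0.0149  +0.0000  -0.0896  +0.0896  +0.0448]
  T[3,:] = [-0.0444  -0.1111  -0.0222  +0.0000  +0.0222  +0.0667]
  T[4,:] = [+0.0167  -0.0333  +0.0833  +0.0667  +0.0000  -0.0667]
  T[5,:] = [+0.0267  +0.0533  +0.0800  +0.0800  -0.0267  +0.0000]
eigenvalue magnitudes: 0.1873, 0.1028, 0.1028, 0.0519, 0.0519, 0.0218.
ρ = 0.1873; 0.1873 < 1: convergent.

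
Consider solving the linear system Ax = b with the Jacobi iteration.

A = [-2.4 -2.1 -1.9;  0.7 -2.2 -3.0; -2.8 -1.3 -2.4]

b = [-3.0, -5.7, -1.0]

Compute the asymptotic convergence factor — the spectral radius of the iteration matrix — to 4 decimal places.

1.4918

Diagonal D = diag(-2.4, -2.2, -2.4); L, U strict lower/upper.
Jacobi: T = -D⁻¹(L+U), T[0,1] = -(-2.1)/(-2.4) = -0.8750; T[0,0] = 0.
  T[0,:] = [+0.0000, -0.8750, -0.7917]
  T[1,:] = [+0.3182, +0.0000, -1.3636]
  T[2,:] = [-1.1667, -0.5417, +0.0000]
moduli |λ_i(T)| = 1.4918, 0.9174, 0.9174.
ρ = 1.4918; 1.4918 > 1, so it fails to converge.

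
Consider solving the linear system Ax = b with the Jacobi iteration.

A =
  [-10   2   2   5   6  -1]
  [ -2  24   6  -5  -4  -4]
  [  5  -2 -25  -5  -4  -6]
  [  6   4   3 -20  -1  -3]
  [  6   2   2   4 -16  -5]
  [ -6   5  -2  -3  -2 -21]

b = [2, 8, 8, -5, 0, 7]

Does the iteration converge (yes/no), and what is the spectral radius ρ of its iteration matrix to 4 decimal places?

Write A = D+L+U with D = diag(-10, 24, -25, -20, -16, -21).
T_J = -D⁻¹(L+U): T[5,0] = -(-6)/(-21) = -0.2857; T[5,5] = 0.
  T[0,:] = [+0.0000  +0.2000  +0.2000  +0.5000  +0.6000  -0.1000]
  T[1,:] = [+0.0833  +0.0000  -0.2500  +0.2083  +0.1667  +0.1667]
  T[2,:] = [+0.2000  -0.0800  +0.0000  -0.2000  -0.1600  -0.2400]
  T[3,:] = [+0.3000  +0.2000  +0.1500  +0.0000  -0.0500  -0.1500]
  T[4,:] = [+0.3750  +0.1250  +0.1250  +0.2500  +0.0000  -0.3125]
  T[5,:] = [-0.2857  +0.2381  -0.0952  -0.1429  -0.0952  +0.0000]
moduli |λ_i(T)| = 0.8338, 0.4691, 0.4691, 0.3306, 0.1724, 0.1724.
ρ(T) = max|λ| = 0.8338; 0.8338 < 1 ⇒ converges.

yes, ρ = 0.8338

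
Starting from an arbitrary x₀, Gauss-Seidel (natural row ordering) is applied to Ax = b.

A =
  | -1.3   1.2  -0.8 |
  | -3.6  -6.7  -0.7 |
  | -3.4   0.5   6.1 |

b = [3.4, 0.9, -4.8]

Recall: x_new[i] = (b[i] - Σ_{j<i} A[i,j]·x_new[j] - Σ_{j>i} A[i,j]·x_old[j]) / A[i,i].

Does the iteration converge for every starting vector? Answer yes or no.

yes

A = D + L + U where D = diag(-1.3, -6.7, 6.1).
GS T = -(D+L)⁻¹U: row 0 first, T[0,1] = -(1.2)/(-1.3) = +0.9231; later rows by forward substitution.
  T[0,:] = [+0.0000  +0.9231  -0.6154]
  T[1,:] = [+0.0000  -0.4960  +0.2262]
  T[2,:] = [+0.0000  +0.5552  -0.3615]
eigenvalue magnitudes: 0.7894, 0.0681, 0.0000.
ρ(T) = max|λ| = 0.7894; 0.7894 < 1: convergent.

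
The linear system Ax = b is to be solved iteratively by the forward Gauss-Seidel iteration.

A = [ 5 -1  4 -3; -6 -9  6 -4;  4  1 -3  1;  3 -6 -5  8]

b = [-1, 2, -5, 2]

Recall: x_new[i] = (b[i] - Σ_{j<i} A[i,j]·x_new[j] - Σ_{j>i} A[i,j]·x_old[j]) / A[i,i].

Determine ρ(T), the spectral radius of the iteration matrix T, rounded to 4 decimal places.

Let D = diag(5, -9, -3, 8); L, U the strict triangles.
Gauss-Seidel: T = -(D+L)⁻¹U, row 0 first, T[0,3] = -(-3)/(5) = +0.6000; later rows by forward substitution.
  T[0,:] = [+0.0000, +0.2000, -0.8000, +0.6000]
  T[1,:] = [+0.0000, -0.1333, +1.2000, -0.8444]
  T[2,:] = [+0.0000, +0.2222, -0.6667, +0.8519]
  T[3,:] = [+0.0000, -0.0361, +0.7833, -0.3259]
|eigenvalues of T|: 1.5338, 0.3793, 0.0286, 0.0000.
ρ = 1.5338; 1.5338 > 1: divergent.

1.5338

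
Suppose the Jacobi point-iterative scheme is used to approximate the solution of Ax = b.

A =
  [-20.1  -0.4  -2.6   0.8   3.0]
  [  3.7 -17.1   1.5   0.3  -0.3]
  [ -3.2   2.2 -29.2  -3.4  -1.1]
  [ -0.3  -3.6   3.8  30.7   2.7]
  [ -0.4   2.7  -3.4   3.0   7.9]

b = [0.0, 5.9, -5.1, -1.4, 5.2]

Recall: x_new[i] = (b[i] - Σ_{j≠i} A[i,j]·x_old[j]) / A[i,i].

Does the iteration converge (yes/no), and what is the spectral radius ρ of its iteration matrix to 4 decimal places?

yes, ρ = 0.2990

A = D + L + U where D = diag(-20.1, -17.1, -29.2, 30.7, 7.9).
T_J = -D⁻¹(L+U): T[3,1] = -(-3.6)/(30.7) = +0.1173; T[3,3] = 0.
  T[0,:] = [+0.0000  -0.0199  -0.1294  +0.0398  +0.1493]
  T[1,:] = [+0.2164  +0.0000  +0.0877  +0.0175  -0.0175]
  T[2,:] = [-0.1096  +0.0753  +0.0000  -0.1164  -0.0377]
  T[3,:] = [+0.0098  +0.1173  -0.1238  +0.0000  -0.0879]
  T[4,:] = [+0.0506  -0.3418  +0.4304  -0.3797  +0.0000]
moduli |λ_i(T)| = 0.2990, 0.2420, 0.2420, 0.1474, 0.0919.
ρ(T) = max|λ| = 0.2990; 0.2990 < 1: convergent.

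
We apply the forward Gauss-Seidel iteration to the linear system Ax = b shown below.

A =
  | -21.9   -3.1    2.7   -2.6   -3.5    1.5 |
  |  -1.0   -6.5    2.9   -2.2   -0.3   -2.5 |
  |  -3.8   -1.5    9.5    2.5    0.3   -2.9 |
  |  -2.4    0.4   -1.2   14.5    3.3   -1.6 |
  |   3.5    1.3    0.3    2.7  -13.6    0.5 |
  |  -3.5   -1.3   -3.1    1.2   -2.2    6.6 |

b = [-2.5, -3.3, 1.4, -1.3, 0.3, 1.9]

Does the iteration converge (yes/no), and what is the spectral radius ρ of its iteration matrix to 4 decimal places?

A = D + L + U where D = diag(-21.9, -6.5, 9.5, 14.5, -13.6, 6.6).
GS T = -(D+L)⁻¹U: row 0 first, T[0,4] = -(-3.5)/(-21.9) = -0.1598; later rows by forward substitution.
  T[0,:] = [+0.0000, -0.1416, +0.1233, -0.1187, -0.1598, +0.0685]
  T[1,:] = [+0.0000, +0.0218, +0.4272, -0.3202, -0.0216, -0.3952]
  T[2,:] = [+0.0000, -0.0532, +0.1168, -0.3612, -0.0989, +0.2703]
  T[3,:] = [+0.0000, -0.0284, +0.0183, -0.0407, -0.2616, +0.1549]
  T[4,:] = [+0.0000, -0.0412, +0.0788, -0.0772, -0.0973, +0.0533]
  T[5,:] = [+0.0000, -0.1043, +0.2273, -0.3140, -0.1203, +0.0750]
|roots of det(T-λI)|: 0.2549, 0.2013, 0.1561, 0.0960, 0.0960, 0.0000.
ρ(T) = max|λ| = 0.2549; 0.2549 < 1, so it converges for any x₀.

yes, ρ = 0.2549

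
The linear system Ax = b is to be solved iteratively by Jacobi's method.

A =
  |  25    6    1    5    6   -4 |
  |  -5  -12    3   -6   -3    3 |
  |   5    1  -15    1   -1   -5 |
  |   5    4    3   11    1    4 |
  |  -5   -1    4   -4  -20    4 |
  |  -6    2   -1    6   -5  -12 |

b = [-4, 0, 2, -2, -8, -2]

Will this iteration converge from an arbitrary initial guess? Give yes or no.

yes

Split A = D + L + U, D = diag(25, -12, -15, 11, -20, -12).
Jacobi T = -D⁻¹(L+U): T[2,0] = -(5)/(-15) = +0.3333; T[2,2] = 0.
  T[0,:] = [+0.0000 -0.2400 -0.0400 -0.2000 -0.2400 +0.1600]
  T[1,:] = [-0.4167 +0.0000 +0.2500 -0.5000 -0.2500 +0.2500]
  T[2,:] = [+0.3333 +0.0667 +0.0000 +0.0667 -0.0667 -0.3333]
  T[3,:] = [-0.4545 -0.3636 -0.2727 +0.0000 -0.0909 -0.3636]
  T[4,:] = [-0.2500 -0.0500 +0.2000 -0.2000 +0.0000 +0.2000]
  T[5,:] = [-0.5000 +0.1667 -0.0833 +0.5000 -0.4167 +0.0000]
eigenvalue magnitudes: 0.8224, 0.4970, 0.4970, 0.3520, 0.3520, 0.2318.
spectral radius ρ = 0.8224; 0.8224 < 1: convergent.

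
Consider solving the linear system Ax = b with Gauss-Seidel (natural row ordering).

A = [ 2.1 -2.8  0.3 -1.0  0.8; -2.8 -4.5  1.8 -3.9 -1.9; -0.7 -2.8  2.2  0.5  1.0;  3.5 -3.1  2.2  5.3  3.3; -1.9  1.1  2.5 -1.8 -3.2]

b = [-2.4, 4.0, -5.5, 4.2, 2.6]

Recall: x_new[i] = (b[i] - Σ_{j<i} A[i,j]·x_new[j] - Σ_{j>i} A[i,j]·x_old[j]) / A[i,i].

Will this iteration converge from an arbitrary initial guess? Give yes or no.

no

Split A = D + L + U, D = diag(2.1, -4.5, 2.2, 5.3, -3.2).
Gauss-Seidel: T = -(D+L)⁻¹U, row 0 first, T[0,3] = -(-1)/(2.1) = +0.4762; later rows by forward substitution.
  T[0,:] = [+0.0000 +1.3333 -0.1429 +0.4762 -0.3810]
  T[1,:] = [+0.0000 -0.8296 +0.4889 -1.1630 -0.1852]
  T[2,:] = [+0.0000 -0.6316 +0.5768 -1.5559 -0.8114]
  T[3,:] = [+0.0000 -1.1036 +0.1409 -0.3488 -0.1426]
  T[4,:] = [+0.0000 -0.9496 +0.6242 -1.7018 -0.3912]
|roots of det(T-λI)|: 1.4383, 0.6509, 0.3445, 0.1390, 0.0000.
ρ = 1.4383; 1.4383 > 1: divergent.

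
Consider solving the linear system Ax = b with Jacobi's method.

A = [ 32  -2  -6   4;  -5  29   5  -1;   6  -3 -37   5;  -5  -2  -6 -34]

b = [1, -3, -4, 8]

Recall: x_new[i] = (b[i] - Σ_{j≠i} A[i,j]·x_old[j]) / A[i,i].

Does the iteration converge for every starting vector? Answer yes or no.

Split A = D + L + U, D = diag(32, 29, -37, -34).
Jacobi T = -D⁻¹(L+U): T[2,0] = -(6)/(-37) = +0.1622; T[2,2] = 0.
  T[0,:] = [+0.0000 +0.0625 +0.1875 -0.1250]
  T[1,:] = [+0.1724 +0.0000 -0.1724 +0.0345]
  T[2,:] = [+0.1622 -0.0811 +0.0000 +0.1351]
  T[3,:] = [-0.1471 -0.0588 -0.1765 +0.0000]
moduli |λ_i(T)| = 0.2122, 0.1578, 0.1578, 0.0908.
spectral radius ρ = 0.2122; 0.2122 < 1, so it converges for any x₀.

yes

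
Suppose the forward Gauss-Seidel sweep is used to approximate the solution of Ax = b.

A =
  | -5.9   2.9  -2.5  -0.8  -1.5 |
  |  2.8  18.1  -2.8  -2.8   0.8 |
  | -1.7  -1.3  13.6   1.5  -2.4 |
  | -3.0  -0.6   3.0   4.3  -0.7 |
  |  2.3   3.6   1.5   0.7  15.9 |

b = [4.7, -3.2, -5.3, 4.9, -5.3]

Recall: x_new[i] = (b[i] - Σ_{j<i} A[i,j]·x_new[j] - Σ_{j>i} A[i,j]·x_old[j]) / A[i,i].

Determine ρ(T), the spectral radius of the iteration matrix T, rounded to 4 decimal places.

0.3836

A = D + L + U where D = diag(-5.9, 18.1, 13.6, 4.3, 15.9).
Gauss-Seidel: T = -(D+L)⁻¹U, row 0 first, T[0,1] = -(2.9)/(-5.9) = +0.4915; later rows by forward substitution.
  T[0,:] = [+0.0000, +0.4915, -0.4237, -0.1356, -0.2542]
  T[1,:] = [+0.0000, -0.0760, +0.2202, +0.1757, -0.0049]
  T[2,:] = [+0.0000, +0.0542, -0.0319, -0.1105, +0.1442]
  T[3,:] = [+0.0000, +0.2945, -0.2426, +0.0070, -0.1159]
  T[4,:] = [+0.0000, -0.0720, +0.0251, -0.0100, +0.0294]
|eigenvalues of T|: 0.3836, 0.2186, 0.0485, 0.0485, 0.0000.
ρ(T) = max|λ| = 0.3836; 0.3836 < 1, so it converges for any x₀.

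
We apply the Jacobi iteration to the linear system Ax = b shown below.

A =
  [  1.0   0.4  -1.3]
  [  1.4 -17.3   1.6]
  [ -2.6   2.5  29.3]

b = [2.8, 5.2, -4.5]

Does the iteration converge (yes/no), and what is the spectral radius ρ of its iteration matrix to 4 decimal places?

yes, ρ = 0.3343

Write A = D+L+U with D = diag(1, -17.3, 29.3).
Jacobi T = -D⁻¹(L+U): T[2,0] = -(-2.6)/(29.3) = +0.0887; T[2,2] = 0.
  T[0,:] = [+0.0000  -0.4000  +1.3000]
  T[1,:] = [+0.0809  +0.0000  +0.0925]
  T[2,:] = [+0.0887  -0.0853  +0.0000]
|eigenvalues of T|: 0.3343, 0.1915, 0.1915.
ρ(T) = max|λ| = 0.3343; 0.3343 < 1: convergent.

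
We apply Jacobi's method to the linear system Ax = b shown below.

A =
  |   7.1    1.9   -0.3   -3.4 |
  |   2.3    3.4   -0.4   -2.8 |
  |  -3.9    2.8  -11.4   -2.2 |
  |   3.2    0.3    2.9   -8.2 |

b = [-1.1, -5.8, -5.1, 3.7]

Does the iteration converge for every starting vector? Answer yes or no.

Split A = D + L + U, D = diag(7.1, 3.4, -11.4, -8.2).
T_J = -D⁻¹(L+U): T[1,0] = -(2.3)/(3.4) = -0.6765; T[1,1] = 0.
  T[0,:] = [+0.0000, -0.2676, +0.0423, +0.4789]
  T[1,:] = [-0.6765, +0.0000, +0.1176, +0.8235]
  T[2,:] = [-0.3421, +0.2456, +0.0000, -0.1930]
  T[3,:] = [+0.3902, +0.0366, +0.3537, +0.0000]
|eigenvalues of T|: 0.6986, 0.4619, 0.1856, 0.1856.
ρ(T) = max|λ| = 0.6986; 0.6986 < 1, so it converges for any x₀.

yes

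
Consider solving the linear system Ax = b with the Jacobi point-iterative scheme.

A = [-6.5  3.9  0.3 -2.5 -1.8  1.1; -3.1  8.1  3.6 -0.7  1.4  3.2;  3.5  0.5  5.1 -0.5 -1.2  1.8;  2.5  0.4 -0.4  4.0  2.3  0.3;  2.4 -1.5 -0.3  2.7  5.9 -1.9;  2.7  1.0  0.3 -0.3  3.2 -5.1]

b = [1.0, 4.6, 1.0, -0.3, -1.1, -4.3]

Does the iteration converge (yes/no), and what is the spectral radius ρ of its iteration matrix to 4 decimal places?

Split A = D + L + U, D = diag(-6.5, 8.1, 5.1, 4, 5.9, -5.1).
Jacobi T = -D⁻¹(L+U): T[1,2] = -(3.6)/(8.1) = -0.4444; T[1,1] = 0.
  T[0,:] = [+0.0000  +0.6000  +0.0462  -0.3846  -0.2769  +0.1692]
  T[1,:] = [+0.3827  +0.0000  -0.4444  +0.0864  -0.1728  -0.3951]
  T[2,:] = [-0.6863  -0.0980  +0.0000  +0.0980  +0.2353  -0.3529]
  T[3,:] = [-0.6250  -0.1000  +0.1000  +0.0000  -0.5750  -0.0750]
  T[4,:] = [-0.4068  +0.2542  +0.0508  -0.4576  +0.0000  +0.3220]
  T[5,:] = [+0.5294  +0.1961  +0.0588  -0.0588  +0.6275  +0.0000]
moduli |λ_i(T)| = 1.1676, 0.7431, 0.7431, 0.4680, 0.4680, 0.0666.
ρ(T) = max|λ| = 1.1676; 1.1676 > 1, so it fails to converge.

no, ρ = 1.1676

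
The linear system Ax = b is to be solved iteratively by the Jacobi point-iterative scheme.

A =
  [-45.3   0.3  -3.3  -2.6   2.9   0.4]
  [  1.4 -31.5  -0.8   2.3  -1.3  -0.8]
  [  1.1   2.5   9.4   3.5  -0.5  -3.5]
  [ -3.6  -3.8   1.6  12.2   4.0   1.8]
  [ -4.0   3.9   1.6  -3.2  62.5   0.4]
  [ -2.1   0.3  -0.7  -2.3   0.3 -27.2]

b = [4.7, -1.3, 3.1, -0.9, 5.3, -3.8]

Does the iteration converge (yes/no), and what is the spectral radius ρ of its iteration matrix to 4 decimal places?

Diagonal D = diag(-45.3, -31.5, 9.4, 12.2, 62.5, -27.2); L, U strict lower/upper.
Jacobi: T = -D⁻¹(L+U), T[0,5] = -(0.4)/(-45.3) = +0.0088; T[0,0] = 0.
  T[0,:] = [+0.0000  +0.0066  -0.0728  -0.0574  +0.0640  +0.0088]
  T[1,:] = [+0.0444  +0.0000  -0.0254  +0.0730  -0.0413  -0.0254]
  T[2,:] = [-0.1170  -0.2660  +0.0000  -0.3723  +0.0532  +0.3723]
  T[3,:] = [+0.2951  +0.3115  -0.1311  +0.0000  -0.3279  -0.1475]
  T[4,:] = [+0.0640  -0.0624  -0.0256  +0.0512  +0.0000  -0.0064]
  T[5,:] = [-0.0772  +0.0110  -0.0257  -0.0846  +0.0110  +0.0000]
|eigenvalues of T|: 0.3326, 0.2002, 0.2002, 0.0706, 0.0706, 0.0648.
ρ(T) = max|λ| = 0.3326; 0.3326 < 1, so it converges for any x₀.

yes, ρ = 0.3326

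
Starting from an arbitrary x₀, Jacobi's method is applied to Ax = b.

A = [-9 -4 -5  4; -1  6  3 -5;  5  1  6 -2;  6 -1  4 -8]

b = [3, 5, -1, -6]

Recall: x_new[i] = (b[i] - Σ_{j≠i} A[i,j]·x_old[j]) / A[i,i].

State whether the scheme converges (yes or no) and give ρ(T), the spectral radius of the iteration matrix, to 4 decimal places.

Split A = D + L + U, D = diag(-9, 6, 6, -8).
Jacobi T = -D⁻¹(L+U): T[3,2] = -(4)/(-8) = +0.5000; T[3,3] = 0.
  T[0,:] = [+0.0000, -0.4444, -0.5556, +0.4444]
  T[1,:] = [+0.1667, +0.0000, -0.5000, +0.8333]
  T[2,:] = [-0.8333, -0.1667, +0.0000, +0.3333]
  T[3,:] = [+0.7500, -0.1250, +0.5000, +0.0000]
|λ(T)| sorted: 1.2937, 0.6329, 0.6329, 0.5308.
ρ(T) = max|λ| = 1.2937; 1.2937 > 1, so it fails to converge.

no, ρ = 1.2937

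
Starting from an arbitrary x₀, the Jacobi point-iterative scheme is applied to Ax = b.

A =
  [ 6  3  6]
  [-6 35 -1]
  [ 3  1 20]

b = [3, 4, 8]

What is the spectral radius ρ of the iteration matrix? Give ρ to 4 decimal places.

Split A = D + L + U, D = diag(6, 35, 20).
T_J = -D⁻¹(L+U): T[1,2] = -(-1)/(35) = +0.0286; T[1,1] = 0.
  T[0,:] = [+0.0000  -0.5000  -1.0000]
  T[1,:] = [+0.1714  +0.0000  +0.0286]
  T[2,:] = [-0.1500  -0.0500  +0.0000]
|roots of det(T-λI)|: 0.3118, 0.1854, 0.1854.
spectral radius ρ = 0.3118; 0.3118 < 1, so it converges for any x₀.

0.3118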